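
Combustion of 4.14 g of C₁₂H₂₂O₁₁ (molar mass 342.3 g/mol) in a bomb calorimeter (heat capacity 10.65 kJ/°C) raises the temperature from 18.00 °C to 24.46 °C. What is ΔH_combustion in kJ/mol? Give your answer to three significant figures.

ΔH = -5690 kJ/mol

ΔT = 24.46 − 18.00 = 6.46 °C
q_cal = C_cal × ΔT = 10.65 × 6.46 = 68.799 kJ
n = 4.14 / 342.3 = 0.01209 mol
q_rxn = −q_cal = -68.799 kJ
ΔH = -68.799 / 0.01209 = -5691 kJ/mol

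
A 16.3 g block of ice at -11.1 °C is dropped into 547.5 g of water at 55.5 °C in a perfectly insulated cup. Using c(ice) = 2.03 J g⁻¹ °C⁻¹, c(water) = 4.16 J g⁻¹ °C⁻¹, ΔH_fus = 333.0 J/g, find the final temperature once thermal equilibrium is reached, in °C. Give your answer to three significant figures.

Heat to bring ice to 0 °C and melt it: q₁ = 16.3×2.03×11.1 + 16.3×333.0 = 5795.2 J
Heat the water can supply cooling to 0 °C: 547.5×4.16×55.5 = 126407 J > q₁, so all ice melts.
Energy balance: 547.5×4.16×(55.5 − T) = 5795.2 + 16.3×4.16×(T − 0)
2277.6(55.5 − T) = 5795.2 + 67.808 T
126407 − 5795.2 = 2345.408 T
T = 120611.8 / 2345.408 = 51.42 °C

T_f = 51.4 °C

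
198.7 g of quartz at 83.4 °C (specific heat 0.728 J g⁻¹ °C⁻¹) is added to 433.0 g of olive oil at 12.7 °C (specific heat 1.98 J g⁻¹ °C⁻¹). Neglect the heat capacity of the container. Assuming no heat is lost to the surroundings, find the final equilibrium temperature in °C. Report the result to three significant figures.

Heat lost by quartz = heat gained by olive oil.
(198.7)(0.728)(83.4 − T) = (433.0)(1.98)(T − 12.7)
144.6536 (83.4 − T) = 857.34 (T − 12.7)
12064 − 144.6536 T = 857.34 T − 10888
22952 = 1001.9936 T
T = 22.91 °C

T_f = 22.9 °C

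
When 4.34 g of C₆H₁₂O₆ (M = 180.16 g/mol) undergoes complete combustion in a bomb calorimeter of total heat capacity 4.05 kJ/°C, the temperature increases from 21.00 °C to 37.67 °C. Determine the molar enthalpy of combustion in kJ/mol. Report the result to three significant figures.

ΔT = 37.67 − 21.00 = 16.67 °C
q_cal = C_cal × ΔT = 4.05 × 16.67 = 67.5135 kJ
n = 4.34 / 180.16 = 0.02409 mol
q_rxn = −q_cal = -67.5135 kJ
ΔH = -67.5135 / 0.02409 = -2803 kJ/mol

ΔH = -2800 kJ/mol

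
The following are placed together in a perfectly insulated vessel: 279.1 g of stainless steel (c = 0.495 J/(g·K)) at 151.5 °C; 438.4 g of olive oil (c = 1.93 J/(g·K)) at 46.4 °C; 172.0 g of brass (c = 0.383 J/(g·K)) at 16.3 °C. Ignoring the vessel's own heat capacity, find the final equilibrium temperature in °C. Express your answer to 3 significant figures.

Σ mᵢcᵢ(T − Tᵢ) = 0  ⇒  T = Σ mᵢcᵢTᵢ / Σ mᵢcᵢ
Σ mᵢcᵢ = 279.1×0.495 + 438.4×1.93 + 172.0×0.383 = 1050.1425
Σ mᵢcᵢTᵢ = 138.1545×151.5 + 846.112×46.4 + 65.876×16.3 = 61264
T = 61264 / 1050.1425 = 58.34 °C

T_f = 58.3 °C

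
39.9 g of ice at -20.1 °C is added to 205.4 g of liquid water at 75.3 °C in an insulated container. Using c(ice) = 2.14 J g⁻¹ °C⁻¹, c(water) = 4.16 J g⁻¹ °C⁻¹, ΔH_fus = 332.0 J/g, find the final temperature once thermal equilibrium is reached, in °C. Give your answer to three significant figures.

T_f = 48.4 °C

Heat to bring ice to 0 °C and melt it: q₁ = 39.9×2.14×20.1 + 39.9×332.0 = 14963 J
Heat the water can supply cooling to 0 °C: 205.4×4.16×75.3 = 64341.1 J > q₁, so all ice melts.
Energy balance: 205.4×4.16×(75.3 − T) = 14963 + 39.9×4.16×(T − 0)
854.464(75.3 − T) = 14963 + 165.984 T
64341.1 − 14963 = 1020.448 T
T = 49378.1 / 1020.448 = 48.39 °C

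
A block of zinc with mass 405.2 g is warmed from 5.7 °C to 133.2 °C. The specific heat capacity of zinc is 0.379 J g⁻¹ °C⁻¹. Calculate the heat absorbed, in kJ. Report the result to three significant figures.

q = 19.6 kJ

q = m c ΔT = 405.2 × 0.379 × (133.2 − 5.7)
q = 405.2 × 0.379 × 127.5 = 19580 J = 19.6 kJ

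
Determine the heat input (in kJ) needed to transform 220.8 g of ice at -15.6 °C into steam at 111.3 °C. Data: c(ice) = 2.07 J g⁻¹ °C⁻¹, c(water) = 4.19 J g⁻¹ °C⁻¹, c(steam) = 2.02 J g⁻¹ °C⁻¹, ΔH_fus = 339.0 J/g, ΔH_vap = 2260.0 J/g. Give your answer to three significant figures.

q = 679 kJ

q1 (heat ice -15.6→0.0 °C): 220.8 × 2.07 × 15.6 = 7130 J
q2 (melt at 0 °C): 220.8 × 339.0 = 74851 J
q3 (heat water 0.0→100.0 °C): 220.8 × 4.19 × 100.0 = 92515 J
q4 (vaporize at 100 °C): 220.8 × 2260.0 = 499008 J
q5 (heat steam 100.0→111.3 °C): 220.8 × 2.02 × 11.3 = 5040 J
Total: 7130 + 74851 + 92515 + 499008 + 5040 = 678544 J = 679 kJ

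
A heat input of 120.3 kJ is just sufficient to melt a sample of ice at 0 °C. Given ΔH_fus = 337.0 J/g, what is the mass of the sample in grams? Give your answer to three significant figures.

m = 357 g

m = q / ΔH_fus = 120300 J / 337.0 J/g = 357 g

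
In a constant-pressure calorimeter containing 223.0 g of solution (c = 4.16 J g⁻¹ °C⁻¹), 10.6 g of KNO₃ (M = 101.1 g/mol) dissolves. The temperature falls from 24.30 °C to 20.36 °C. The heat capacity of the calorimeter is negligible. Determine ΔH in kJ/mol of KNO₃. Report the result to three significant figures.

ΔH = 34.9 kJ/mol

|ΔT| = |20.36 − 24.30| = 3.94 °C
|q_surr| = (223.0 × 4.16) × 3.94 = 927.68 × 3.94 = 3655 J
n(KNO₃) = 10.6 / 101.1 = 0.1048 mol
Temperature fell, so q_rxn = +|q_surr| = 3.655 kJ
ΔH = q_rxn / n = 34.88 kJ/mol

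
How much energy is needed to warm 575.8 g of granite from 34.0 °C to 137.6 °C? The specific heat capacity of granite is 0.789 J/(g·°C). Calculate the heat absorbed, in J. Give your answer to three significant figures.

q = 47100 J

q = m c ΔT = 575.8 × 0.789 × (137.6 − 34.0)
q = 575.8 × 0.789 × 103.6 = 47070 J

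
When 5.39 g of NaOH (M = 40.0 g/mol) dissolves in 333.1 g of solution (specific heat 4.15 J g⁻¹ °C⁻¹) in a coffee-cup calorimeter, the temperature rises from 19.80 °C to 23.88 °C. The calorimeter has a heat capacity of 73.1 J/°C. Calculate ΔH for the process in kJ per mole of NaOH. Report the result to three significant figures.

|ΔT| = |23.88 − 19.80| = 4.08 °C
|q_surr| = (333.1 × 4.15 + 73.1) × 4.08 = 1455.465 × 4.08 = 5938 J
n(NaOH) = 5.39 / 40.0 = 0.1348 mol
Temperature rose, so q_rxn = −|q_surr| = -5.938 kJ
ΔH = q_rxn / n = -44.05 kJ/mol

ΔH = -44.1 kJ/mol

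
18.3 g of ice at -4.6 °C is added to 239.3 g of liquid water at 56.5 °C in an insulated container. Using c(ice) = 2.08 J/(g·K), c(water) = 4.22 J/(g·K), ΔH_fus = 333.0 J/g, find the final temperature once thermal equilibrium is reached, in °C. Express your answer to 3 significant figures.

Heat to bring ice to 0 °C and melt it: q₁ = 18.3×2.08×4.6 + 18.3×333.0 = 6269.0 J
Heat the water can supply cooling to 0 °C: 239.3×4.22×56.5 = 57056.3 J > q₁, so all ice melts.
Energy balance: 239.3×4.22×(56.5 − T) = 6269.0 + 18.3×4.22×(T − 0)
1009.846(56.5 − T) = 6269.0 + 77.226 T
57056.3 − 6269.0 = 1087.072 T
T = 50787.3 / 1087.072 = 46.72 °C

T_f = 46.7 °C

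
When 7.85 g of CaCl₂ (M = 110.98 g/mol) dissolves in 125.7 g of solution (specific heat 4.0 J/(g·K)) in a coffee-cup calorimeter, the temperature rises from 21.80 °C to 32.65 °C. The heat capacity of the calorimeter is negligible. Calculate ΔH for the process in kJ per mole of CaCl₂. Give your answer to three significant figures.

|ΔT| = |32.65 − 21.80| = 10.85 °C
|q_surr| = (125.7 × 4.0) × 10.85 = 502.8 × 10.85 = 5455 J
n(CaCl₂) = 7.85 / 110.98 = 0.07073 mol
Temperature rose, so q_rxn = −|q_surr| = -5.455 kJ
ΔH = q_rxn / n = -77.12 kJ/mol

ΔH = -77.1 kJ/mol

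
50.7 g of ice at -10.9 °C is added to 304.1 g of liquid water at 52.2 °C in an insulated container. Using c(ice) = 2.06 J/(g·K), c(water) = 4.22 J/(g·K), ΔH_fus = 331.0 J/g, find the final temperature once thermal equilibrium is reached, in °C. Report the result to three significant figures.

T_f = 32.8 °C

Heat to bring ice to 0 °C and melt it: q₁ = 50.7×2.06×10.9 + 50.7×331.0 = 17920 J
Heat the water can supply cooling to 0 °C: 304.1×4.22×52.2 = 66988.4 J > q₁, so all ice melts.
Energy balance: 304.1×4.22×(52.2 − T) = 17920 + 50.7×4.22×(T − 0)
1283.302(52.2 − T) = 17920 + 213.954 T
66988.4 − 17920 = 1497.256 T
T = 49068.4 / 1497.256 = 32.77 °C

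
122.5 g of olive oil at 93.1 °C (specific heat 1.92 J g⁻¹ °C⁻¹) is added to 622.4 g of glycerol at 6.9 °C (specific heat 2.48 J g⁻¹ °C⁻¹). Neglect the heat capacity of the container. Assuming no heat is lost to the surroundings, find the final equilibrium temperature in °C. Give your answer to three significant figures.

T_f = 18.3 °C

Heat lost by olive oil = heat gained by glycerol.
(122.5)(1.92)(93.1 − T) = (622.4)(2.48)(T − 6.9)
235.2 (93.1 − T) = 1543.552 (T − 6.9)
21897 − 235.2 T = 1543.552 T − 10651
32548 = 1778.752 T
T = 18.30 °C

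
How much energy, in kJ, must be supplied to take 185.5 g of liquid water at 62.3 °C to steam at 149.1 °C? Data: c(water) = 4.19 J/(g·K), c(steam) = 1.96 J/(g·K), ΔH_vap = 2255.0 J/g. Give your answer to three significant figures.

q1 (heat water 62.3→100.0 °C): 185.5 × 4.19 × 37.7 = 29302 J
q2 (vaporize at 100 °C): 185.5 × 2255.0 = 418303 J
q3 (heat steam 100.0→149.1 °C): 185.5 × 1.96 × 49.1 = 17852 J
Total: 29302 + 418303 + 17852 = 465457 J = 465 kJ

q = 465 kJ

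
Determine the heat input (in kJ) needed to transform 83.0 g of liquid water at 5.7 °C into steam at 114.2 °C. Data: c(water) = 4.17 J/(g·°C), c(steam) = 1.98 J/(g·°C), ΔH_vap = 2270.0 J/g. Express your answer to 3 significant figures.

q1 (heat water 5.7→100.0 °C): 83.0 × 4.17 × 94.3 = 32638 J
q2 (vaporize at 100 °C): 83.0 × 2270.0 = 188410 J
q3 (heat steam 100.0→114.2 °C): 83.0 × 1.98 × 14.2 = 2334 J
Total: 32638 + 188410 + 2334 = 223382 J = 223 kJ

q = 223 kJ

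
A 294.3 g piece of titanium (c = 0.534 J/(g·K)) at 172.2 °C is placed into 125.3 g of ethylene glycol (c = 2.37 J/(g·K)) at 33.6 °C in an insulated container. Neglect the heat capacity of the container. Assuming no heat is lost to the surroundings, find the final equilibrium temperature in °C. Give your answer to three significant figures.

T_f = 81.6 °C

Heat lost by titanium = heat gained by ethylene glycol.
(294.3)(0.534)(172.2 − T) = (125.3)(2.37)(T − 33.6)
157.1562 (172.2 − T) = 296.961 (T − 33.6)
27062 − 157.1562 T = 296.961 T − 9977.9
37039.9 = 454.1172 T
T = 81.56 °C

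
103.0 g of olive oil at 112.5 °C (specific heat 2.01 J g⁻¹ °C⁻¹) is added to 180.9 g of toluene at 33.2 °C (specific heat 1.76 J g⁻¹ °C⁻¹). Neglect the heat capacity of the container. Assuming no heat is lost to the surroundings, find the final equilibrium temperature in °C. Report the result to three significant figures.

T_f = 64.4 °C

Heat lost by olive oil = heat gained by toluene.
(103.0)(2.01)(112.5 − T) = (180.9)(1.76)(T − 33.2)
207.03 (112.5 − T) = 318.384 (T − 33.2)
23291 − 207.03 T = 318.384 T − 10570
33861 = 525.414 T
T = 64.446 °C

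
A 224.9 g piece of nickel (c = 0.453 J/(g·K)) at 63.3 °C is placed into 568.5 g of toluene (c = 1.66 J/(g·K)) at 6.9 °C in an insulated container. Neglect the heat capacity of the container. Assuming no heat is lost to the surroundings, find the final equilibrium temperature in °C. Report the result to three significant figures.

Heat lost by nickel = heat gained by toluene.
(224.9)(0.453)(63.3 − T) = (568.5)(1.66)(T − 6.9)
101.8797 (63.3 − T) = 943.71 (T − 6.9)
6449.0 − 101.8797 T = 943.71 T − 6511.6
12960.6 = 1045.5897 T
T = 12.40 °C

T_f = 12.4 °C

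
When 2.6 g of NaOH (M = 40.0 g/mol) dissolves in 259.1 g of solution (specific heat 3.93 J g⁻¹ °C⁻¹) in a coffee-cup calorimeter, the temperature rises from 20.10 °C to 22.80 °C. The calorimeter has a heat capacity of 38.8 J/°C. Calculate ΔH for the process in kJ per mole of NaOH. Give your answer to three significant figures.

ΔH = -43.9 kJ/mol

|ΔT| = |22.80 − 20.10| = 2.70 °C
|q_surr| = (259.1 × 3.93 + 38.8) × 2.70 = 1057.063 × 2.70 = 2854 J
n(NaOH) = 2.6 / 40.0 = 0.06500 mol
Temperature rose, so q_rxn = −|q_surr| = -2.854 kJ
ΔH = q_rxn / n = -43.91 kJ/mol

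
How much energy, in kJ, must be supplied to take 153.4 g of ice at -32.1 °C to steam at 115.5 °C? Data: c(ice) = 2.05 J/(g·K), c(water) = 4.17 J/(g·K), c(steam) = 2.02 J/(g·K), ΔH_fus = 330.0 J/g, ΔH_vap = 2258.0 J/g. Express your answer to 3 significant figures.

q = 476 kJ

q1 (heat ice -32.1→0.0 °C): 153.4 × 2.05 × 32.1 = 10094 J
q2 (melt at 0 °C): 153.4 × 330.0 = 50622 J
q3 (heat water 0.0→100.0 °C): 153.4 × 4.17 × 100.0 = 63968 J
q4 (vaporize at 100 °C): 153.4 × 2258.0 = 346377 J
q5 (heat steam 100.0→115.5 °C): 153.4 × 2.02 × 15.5 = 4803 J
Total: 10094 + 50622 + 63968 + 346377 + 4803 = 475864 J = 476 kJ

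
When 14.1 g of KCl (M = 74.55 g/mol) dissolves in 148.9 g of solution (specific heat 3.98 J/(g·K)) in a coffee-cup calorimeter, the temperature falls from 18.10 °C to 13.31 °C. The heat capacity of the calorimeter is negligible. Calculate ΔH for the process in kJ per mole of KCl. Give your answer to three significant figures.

|ΔT| = |13.31 − 18.10| = 4.79 °C
|q_surr| = (148.9 × 3.98) × 4.79 = 592.622 × 4.79 = 2839 J
n(KCl) = 14.1 / 74.55 = 0.1891 mol
Temperature fell, so q_rxn = +|q_surr| = 2.839 kJ
ΔH = q_rxn / n = 15.01 kJ/mol

ΔH = 15.0 kJ/mol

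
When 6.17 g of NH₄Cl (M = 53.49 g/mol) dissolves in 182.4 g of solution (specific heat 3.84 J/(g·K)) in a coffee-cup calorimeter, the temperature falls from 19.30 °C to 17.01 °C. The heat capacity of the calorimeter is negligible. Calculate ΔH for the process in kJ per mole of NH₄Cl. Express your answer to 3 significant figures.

|ΔT| = |17.01 − 19.30| = 2.29 °C
|q_surr| = (182.4 × 3.84) × 2.29 = 700.416 × 2.29 = 1604 J
n(NH₄Cl) = 6.17 / 53.49 = 0.1153 mol
Temperature fell, so q_rxn = +|q_surr| = 1.604 kJ
ΔH = q_rxn / n = 13.91 kJ/mol

ΔH = 13.9 kJ/mol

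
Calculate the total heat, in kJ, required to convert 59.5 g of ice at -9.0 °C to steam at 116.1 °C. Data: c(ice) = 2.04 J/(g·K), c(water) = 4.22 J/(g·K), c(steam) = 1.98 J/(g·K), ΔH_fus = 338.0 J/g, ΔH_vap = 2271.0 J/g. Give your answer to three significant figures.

q1 (heat ice -9.0→0.0 °C): 59.5 × 2.04 × 9.0 = 1092 J
q2 (melt at 0 °C): 59.5 × 338.0 = 20111 J
q3 (heat water 0.0→100.0 °C): 59.5 × 4.22 × 100.0 = 25109 J
q4 (vaporize at 100 °C): 59.5 × 2271.0 = 135125 J
q5 (heat steam 100.0→116.1 °C): 59.5 × 1.98 × 16.1 = 1897 J
Total: 1092 + 20111 + 25109 + 135125 + 1897 = 183334 J = 183 kJ

q = 183 kJ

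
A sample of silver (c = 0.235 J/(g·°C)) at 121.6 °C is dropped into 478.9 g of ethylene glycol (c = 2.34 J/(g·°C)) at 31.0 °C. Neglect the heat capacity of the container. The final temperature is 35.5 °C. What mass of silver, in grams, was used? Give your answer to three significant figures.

m = 249 g

q_gained = (478.9 × 2.34) × (35.5 − 31.0) = 5043 J
q_lost = m × 0.235 × (121.6 − 35.5) = 20.2335 m
m = 5043 / 20.2335 = 249 g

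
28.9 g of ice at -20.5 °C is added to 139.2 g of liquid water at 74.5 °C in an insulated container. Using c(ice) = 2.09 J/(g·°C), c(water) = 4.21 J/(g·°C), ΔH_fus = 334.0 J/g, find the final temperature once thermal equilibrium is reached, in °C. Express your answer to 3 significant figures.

Heat to bring ice to 0 °C and melt it: q₁ = 28.9×2.09×20.5 + 28.9×334.0 = 10891 J
Heat the water can supply cooling to 0 °C: 139.2×4.21×74.5 = 43659.4 J > q₁, so all ice melts.
Energy balance: 139.2×4.21×(74.5 − T) = 10891 + 28.9×4.21×(T − 0)
586.032(74.5 − T) = 10891 + 121.669 T
43659.4 − 10891 = 707.701 T
T = 32768.4 / 707.701 = 46.30 °C

T_f = 46.3 °C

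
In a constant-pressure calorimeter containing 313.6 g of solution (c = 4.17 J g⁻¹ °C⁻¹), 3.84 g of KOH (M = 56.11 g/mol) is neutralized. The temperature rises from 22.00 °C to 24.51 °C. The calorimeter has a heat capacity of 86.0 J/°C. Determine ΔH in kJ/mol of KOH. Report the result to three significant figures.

ΔH = -51.1 kJ/mol

|ΔT| = |24.51 − 22.00| = 2.51 °C
|q_surr| = (313.6 × 4.17 + 86.0) × 2.51 = 1393.712 × 2.51 = 3498 J
n(KOH) = 3.84 / 56.11 = 0.06844 mol
Temperature rose, so q_rxn = −|q_surr| = -3.498 kJ
ΔH = q_rxn / n = -51.11 kJ/mol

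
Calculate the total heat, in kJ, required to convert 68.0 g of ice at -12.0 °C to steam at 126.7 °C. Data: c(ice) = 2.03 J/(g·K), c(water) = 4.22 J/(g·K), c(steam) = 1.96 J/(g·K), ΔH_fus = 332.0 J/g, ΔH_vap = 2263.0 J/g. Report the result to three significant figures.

q1 (heat ice -12.0→0.0 °C): 68.0 × 2.03 × 12.0 = 1656 J
q2 (melt at 0 °C): 68.0 × 332.0 = 22576 J
q3 (heat water 0.0→100.0 °C): 68.0 × 4.22 × 100.0 = 28696 J
q4 (vaporize at 100 °C): 68.0 × 2263.0 = 153884 J
q5 (heat steam 100.0→126.7 °C): 68.0 × 1.96 × 26.7 = 3559 J
Total: 1656 + 22576 + 28696 + 153884 + 3559 = 210371 J = 210 kJ

q = 210 kJ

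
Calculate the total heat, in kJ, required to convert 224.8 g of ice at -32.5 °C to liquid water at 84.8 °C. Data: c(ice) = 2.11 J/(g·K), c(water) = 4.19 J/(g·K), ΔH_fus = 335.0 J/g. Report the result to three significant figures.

q1 (heat ice -32.5→0.0 °C): 224.8 × 2.11 × 32.5 = 15416 J
q2 (melt at 0 °C): 224.8 × 335.0 = 75308 J
q3 (heat water 0.0→84.8 °C): 224.8 × 4.19 × 84.8 = 79874 J
Total: 15416 + 75308 + 79874 = 170598 J = 171 kJ

q = 171 kJ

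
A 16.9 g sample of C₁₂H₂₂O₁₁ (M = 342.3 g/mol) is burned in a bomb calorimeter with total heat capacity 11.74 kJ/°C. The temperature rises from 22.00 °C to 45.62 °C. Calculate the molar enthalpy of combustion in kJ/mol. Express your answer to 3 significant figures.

ΔT = 45.62 − 22.00 = 23.62 °C
q_cal = C_cal × ΔT = 11.74 × 23.62 = 277.2988 kJ
n = 16.9 / 342.3 = 0.04937 mol
q_rxn = −q_cal = -277.2988 kJ
ΔH = -277.2988 / 0.04937 = -5617 kJ/mol

ΔH = -5620 kJ/mol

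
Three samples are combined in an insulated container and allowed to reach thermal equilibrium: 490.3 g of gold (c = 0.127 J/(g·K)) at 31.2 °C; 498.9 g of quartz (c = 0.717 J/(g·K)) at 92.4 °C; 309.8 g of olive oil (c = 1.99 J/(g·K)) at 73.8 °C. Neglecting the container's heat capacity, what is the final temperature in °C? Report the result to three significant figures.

Σ mᵢcᵢ(T − Tᵢ) = 0  ⇒  T = Σ mᵢcᵢTᵢ / Σ mᵢcᵢ
Σ mᵢcᵢ = 490.3×0.127 + 498.9×0.717 + 309.8×1.99 = 1036.4814
Σ mᵢcᵢTᵢ = 62.2681×31.2 + 357.7113×92.4 + 616.502×73.8 = 80493
T = 80493 / 1036.4814 = 77.66 °C

T_f = 77.7 °C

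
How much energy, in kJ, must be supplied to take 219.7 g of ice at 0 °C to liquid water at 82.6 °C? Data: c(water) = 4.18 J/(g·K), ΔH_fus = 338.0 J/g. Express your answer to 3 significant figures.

q1 (melt at 0 °C): 219.7 × 338.0 = 74259 J
q2 (heat water 0.0→82.6 °C): 219.7 × 4.18 × 82.6 = 75855 J
Total: 74259 + 75855 = 150114 J = 150 kJ

q = 150 kJ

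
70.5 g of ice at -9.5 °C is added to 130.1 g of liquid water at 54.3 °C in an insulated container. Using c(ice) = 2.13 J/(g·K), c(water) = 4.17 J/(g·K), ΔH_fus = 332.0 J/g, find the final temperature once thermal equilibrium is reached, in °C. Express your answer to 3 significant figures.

Heat to bring ice to 0 °C and melt it: q₁ = 70.5×2.13×9.5 + 70.5×332.0 = 24833 J
Heat the water can supply cooling to 0 °C: 130.1×4.17×54.3 = 29458.7 J > q₁, so all ice melts.
Energy balance: 130.1×4.17×(54.3 − T) = 24833 + 70.5×4.17×(T − 0)
542.517(54.3 − T) = 24833 + 293.985 T
29458.7 − 24833 = 836.502 T
T = 4625.7 / 836.502 = 5.530 °C

T_f = 5.53 °C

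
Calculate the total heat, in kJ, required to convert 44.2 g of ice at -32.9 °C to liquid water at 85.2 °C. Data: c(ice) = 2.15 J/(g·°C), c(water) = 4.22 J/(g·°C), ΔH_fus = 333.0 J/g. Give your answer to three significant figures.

q = 33.7 kJ

q1 (heat ice -32.9→0.0 °C): 44.2 × 2.15 × 32.9 = 3126 J
q2 (melt at 0 °C): 44.2 × 333.0 = 14719 J
q3 (heat water 0.0→85.2 °C): 44.2 × 4.22 × 85.2 = 15892 J
Total: 3126 + 14719 + 15892 = 33737 J = 33.7 kJ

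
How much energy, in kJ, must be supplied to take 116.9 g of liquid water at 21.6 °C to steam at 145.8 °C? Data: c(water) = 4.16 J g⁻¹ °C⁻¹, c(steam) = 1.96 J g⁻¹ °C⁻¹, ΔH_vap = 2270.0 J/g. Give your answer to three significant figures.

q1 (heat water 21.6→100.0 °C): 116.9 × 4.16 × 78.4 = 38126 J
q2 (vaporize at 100 °C): 116.9 × 2270.0 = 265363 J
q3 (heat steam 100.0→145.8 °C): 116.9 × 1.96 × 45.8 = 10494 J
Total: 38126 + 265363 + 10494 = 313983 J = 314 kJ

q = 314 kJ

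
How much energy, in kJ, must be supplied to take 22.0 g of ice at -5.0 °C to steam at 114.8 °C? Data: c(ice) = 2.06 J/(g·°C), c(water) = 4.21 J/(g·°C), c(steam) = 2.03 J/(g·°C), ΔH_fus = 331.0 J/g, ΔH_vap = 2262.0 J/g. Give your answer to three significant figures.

q1 (heat ice -5.0→0.0 °C): 22.0 × 2.06 × 5.0 = 227 J
q2 (melt at 0 °C): 22.0 × 331.0 = 7282 J
q3 (heat water 0.0→100.0 °C): 22.0 × 4.21 × 100.0 = 9262 J
q4 (vaporize at 100 °C): 22.0 × 2262.0 = 49764 J
q5 (heat steam 100.0→114.8 °C): 22.0 × 2.03 × 14.8 = 661 J
Total: 227 + 7282 + 9262 + 49764 + 661 = 67196 J = 67.2 kJ

q = 67.2 kJ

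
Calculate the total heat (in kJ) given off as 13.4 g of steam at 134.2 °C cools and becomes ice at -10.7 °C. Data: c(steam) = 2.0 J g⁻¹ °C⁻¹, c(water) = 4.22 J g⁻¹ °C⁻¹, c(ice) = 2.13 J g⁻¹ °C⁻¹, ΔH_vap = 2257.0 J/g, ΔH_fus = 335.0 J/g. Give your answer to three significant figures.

q = 41.6 kJ

q1 (cool steam 134.2→100 °C): 13.4 × 2.0 × 34.2 = 917 J
q2 (condense at 100 °C): 13.4 × 2257.0 = 30244 J
q3 (cool water 100→0 °C): 13.4 × 4.22 × 100.0 = 5655 J
q4 (freeze at 0 °C): 13.4 × 335.0 = 4489 J
q5 (cool ice 0→-10.7 °C): 13.4 × 2.13 × 10.7 = 305 J
Total: 917 + 30244 + 5655 + 4489 + 305 = 41610 J = 41.6 kJ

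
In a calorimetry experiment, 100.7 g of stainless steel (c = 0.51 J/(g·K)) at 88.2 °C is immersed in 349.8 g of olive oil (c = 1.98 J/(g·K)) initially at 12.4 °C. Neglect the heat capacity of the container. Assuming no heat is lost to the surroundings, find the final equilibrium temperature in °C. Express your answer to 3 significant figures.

T_f = 17.6 °C

Heat lost by stainless steel = heat gained by olive oil.
(100.7)(0.51)(88.2 − T) = (349.8)(1.98)(T − 12.4)
51.357 (88.2 − T) = 692.604 (T − 12.4)
4529.7 − 51.357 T = 692.604 T − 8588.3
13118.0 = 743.961 T
T = 17.63 °C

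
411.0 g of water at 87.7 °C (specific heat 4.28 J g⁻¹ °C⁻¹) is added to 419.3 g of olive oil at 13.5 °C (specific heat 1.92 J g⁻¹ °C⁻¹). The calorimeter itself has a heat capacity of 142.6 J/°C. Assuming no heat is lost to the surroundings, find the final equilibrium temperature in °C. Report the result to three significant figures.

T_f = 61.7 °C

Heat lost by water = heat gained by olive oil + calorimeter.
(411.0)(4.28)(87.7 − T) = [(419.3)(1.92) + 142.6](T − 13.5)
1759.08 (87.7 − T) = 947.656 (T − 13.5)
154270 − 1759.08 T = 947.656 T − 12793
167063 = 2706.736 T
T = 61.72 °C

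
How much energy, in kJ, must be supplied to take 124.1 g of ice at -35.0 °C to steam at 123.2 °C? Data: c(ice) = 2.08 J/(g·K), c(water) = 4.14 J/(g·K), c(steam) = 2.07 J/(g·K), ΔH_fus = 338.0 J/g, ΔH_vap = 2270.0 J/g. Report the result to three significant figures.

q = 390 kJ

q1 (heat ice -35.0→0.0 °C): 124.1 × 2.08 × 35.0 = 9034 J
q2 (melt at 0 °C): 124.1 × 338.0 = 41946 J
q3 (heat water 0.0→100.0 °C): 124.1 × 4.14 × 100.0 = 51377 J
q4 (vaporize at 100 °C): 124.1 × 2270.0 = 281707 J
q5 (heat steam 100.0→123.2 °C): 124.1 × 2.07 × 23.2 = 5960 J
Total: 9034 + 41946 + 51377 + 281707 + 5960 = 390024 J = 390 kJ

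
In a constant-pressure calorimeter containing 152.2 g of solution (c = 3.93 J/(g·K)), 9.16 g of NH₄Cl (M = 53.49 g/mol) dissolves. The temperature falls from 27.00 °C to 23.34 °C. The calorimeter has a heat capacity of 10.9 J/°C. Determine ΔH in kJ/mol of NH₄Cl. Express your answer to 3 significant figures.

ΔH = 13.0 kJ/mol

|ΔT| = |23.34 − 27.00| = 3.66 °C
|q_surr| = (152.2 × 3.93 + 10.9) × 3.66 = 609.046 × 3.66 = 2229 J
n(NH₄Cl) = 9.16 / 53.49 = 0.1712 mol
Temperature fell, so q_rxn = +|q_surr| = 2.229 kJ
ΔH = q_rxn / n = 13.02 kJ/mol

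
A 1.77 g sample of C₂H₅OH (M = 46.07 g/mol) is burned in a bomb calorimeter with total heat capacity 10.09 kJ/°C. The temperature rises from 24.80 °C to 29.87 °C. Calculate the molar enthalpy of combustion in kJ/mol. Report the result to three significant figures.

ΔT = 29.87 − 24.80 = 5.07 °C
q_cal = C_cal × ΔT = 10.09 × 5.07 = 51.1563 kJ
n = 1.77 / 46.07 = 0.03842 mol
q_rxn = −q_cal = -51.1563 kJ
ΔH = -51.1563 / 0.03842 = -1332 kJ/mol

ΔH = -1330 kJ/mol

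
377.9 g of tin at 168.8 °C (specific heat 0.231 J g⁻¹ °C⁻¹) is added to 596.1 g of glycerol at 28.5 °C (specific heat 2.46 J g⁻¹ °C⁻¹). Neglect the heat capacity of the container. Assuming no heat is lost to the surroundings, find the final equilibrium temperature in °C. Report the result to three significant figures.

T_f = 36.4 °C

Heat lost by tin = heat gained by glycerol.
(377.9)(0.231)(168.8 − T) = (596.1)(2.46)(T − 28.5)
87.2949 (168.8 − T) = 1466.406 (T − 28.5)
14735 − 87.2949 T = 1466.406 T − 41793
56528 = 1553.7009 T
T = 36.38 °C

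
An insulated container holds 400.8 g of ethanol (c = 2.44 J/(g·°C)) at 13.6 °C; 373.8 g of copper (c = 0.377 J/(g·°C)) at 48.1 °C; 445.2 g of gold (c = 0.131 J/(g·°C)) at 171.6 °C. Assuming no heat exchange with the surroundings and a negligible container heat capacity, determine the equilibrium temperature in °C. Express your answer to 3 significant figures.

T_f = 25.6 °C

Σ mᵢcᵢ(T − Tᵢ) = 0  ⇒  T = Σ mᵢcᵢTᵢ / Σ mᵢcᵢ
Σ mᵢcᵢ = 400.8×2.44 + 373.8×0.377 + 445.2×0.131 = 1177.1958
Σ mᵢcᵢTᵢ = 977.952×13.6 + 140.9226×48.1 + 58.3212×171.6 = 30086
T = 30086 / 1177.1958 = 25.56 °C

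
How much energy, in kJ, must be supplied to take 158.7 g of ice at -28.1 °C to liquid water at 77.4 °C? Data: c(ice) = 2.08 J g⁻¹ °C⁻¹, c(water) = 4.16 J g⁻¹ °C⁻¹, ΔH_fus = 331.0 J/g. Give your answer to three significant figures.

q = 113 kJ

q1 (heat ice -28.1→0.0 °C): 158.7 × 2.08 × 28.1 = 9276 J
q2 (melt at 0 °C): 158.7 × 331.0 = 52530 J
q3 (heat water 0.0→77.4 °C): 158.7 × 4.16 × 77.4 = 51099 J
Total: 9276 + 52530 + 51099 = 112905 J = 113 kJ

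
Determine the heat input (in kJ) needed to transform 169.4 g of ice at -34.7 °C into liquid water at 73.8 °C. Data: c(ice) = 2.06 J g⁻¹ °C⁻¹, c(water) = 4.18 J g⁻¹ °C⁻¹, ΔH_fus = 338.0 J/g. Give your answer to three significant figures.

q1 (heat ice -34.7→0.0 °C): 169.4 × 2.06 × 34.7 = 12109 J
q2 (melt at 0 °C): 169.4 × 338.0 = 57257 J
q3 (heat water 0.0→73.8 °C): 169.4 × 4.18 × 73.8 = 52257 J
Total: 12109 + 57257 + 52257 = 121623 J = 122 kJ

q = 122 kJ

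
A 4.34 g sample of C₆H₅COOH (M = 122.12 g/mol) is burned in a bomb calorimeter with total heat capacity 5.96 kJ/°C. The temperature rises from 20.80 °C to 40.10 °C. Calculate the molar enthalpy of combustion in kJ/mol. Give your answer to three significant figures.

ΔH = -3240 kJ/mol

ΔT = 40.10 − 20.80 = 19.30 °C
q_cal = C_cal × ΔT = 5.96 × 19.30 = 115.028 kJ
n = 4.34 / 122.12 = 0.03554 mol
q_rxn = −q_cal = -115.028 kJ
ΔH = -115.028 / 0.03554 = -3237 kJ/mol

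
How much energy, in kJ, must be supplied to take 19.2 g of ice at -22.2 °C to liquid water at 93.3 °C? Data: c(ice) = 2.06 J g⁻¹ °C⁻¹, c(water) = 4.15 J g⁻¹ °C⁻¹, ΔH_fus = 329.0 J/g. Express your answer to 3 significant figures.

q1 (heat ice -22.2→0.0 °C): 19.2 × 2.06 × 22.2 = 878 J
q2 (melt at 0 °C): 19.2 × 329.0 = 6317 J
q3 (heat water 0.0→93.3 °C): 19.2 × 4.15 × 93.3 = 7434 J
Total: 878 + 6317 + 7434 = 14629 J = 14.6 kJ

q = 14.6 kJ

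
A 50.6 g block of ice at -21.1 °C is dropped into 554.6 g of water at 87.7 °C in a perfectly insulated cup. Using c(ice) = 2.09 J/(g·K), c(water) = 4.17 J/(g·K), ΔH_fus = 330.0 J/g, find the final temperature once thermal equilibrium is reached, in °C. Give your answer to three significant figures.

Heat to bring ice to 0 °C and melt it: q₁ = 50.6×2.09×21.1 + 50.6×330.0 = 18929 J
Heat the water can supply cooling to 0 °C: 554.6×4.17×87.7 = 202822 J > q₁, so all ice melts.
Energy balance: 554.6×4.17×(87.7 − T) = 18929 + 50.6×4.17×(T − 0)
2312.682(87.7 − T) = 18929 + 211.002 T
202822 − 18929 = 2523.684 T
T = 183893 / 2523.684 = 72.87 °C

T_f = 72.9 °C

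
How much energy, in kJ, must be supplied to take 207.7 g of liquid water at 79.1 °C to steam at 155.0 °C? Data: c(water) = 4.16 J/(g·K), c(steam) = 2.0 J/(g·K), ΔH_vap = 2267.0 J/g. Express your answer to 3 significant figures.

q1 (heat water 79.1→100.0 °C): 207.7 × 4.16 × 20.9 = 18058 J
q2 (vaporize at 100 °C): 207.7 × 2267.0 = 470856 J
q3 (heat steam 100.0→155.0 °C): 207.7 × 2.0 × 55.0 = 22847 J
Total: 18058 + 470856 + 22847 = 511761 J = 512 kJ

q = 512 kJ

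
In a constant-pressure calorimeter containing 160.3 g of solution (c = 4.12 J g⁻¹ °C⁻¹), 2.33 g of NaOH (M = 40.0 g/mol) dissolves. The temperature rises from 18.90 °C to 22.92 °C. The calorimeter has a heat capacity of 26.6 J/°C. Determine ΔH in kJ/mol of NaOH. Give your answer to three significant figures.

ΔH = -47.4 kJ/mol

|ΔT| = |22.92 − 18.90| = 4.02 °C
|q_surr| = (160.3 × 4.12 + 26.6) × 4.02 = 687.036 × 4.02 = 2762 J
n(NaOH) = 2.33 / 40.0 = 0.05825 mol
Temperature rose, so q_rxn = −|q_surr| = -2.762 kJ
ΔH = q_rxn / n = -47.42 kJ/mol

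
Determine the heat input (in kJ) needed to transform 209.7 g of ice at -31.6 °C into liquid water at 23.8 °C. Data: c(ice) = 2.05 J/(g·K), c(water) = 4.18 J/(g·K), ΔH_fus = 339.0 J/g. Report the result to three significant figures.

q1 (heat ice -31.6→0.0 °C): 209.7 × 2.05 × 31.6 = 13584 J
q2 (melt at 0 °C): 209.7 × 339.0 = 71088 J
q3 (heat water 0.0→23.8 °C): 209.7 × 4.18 × 23.8 = 20862 J
Total: 13584 + 71088 + 20862 = 105534 J = 106 kJ

q = 106 kJ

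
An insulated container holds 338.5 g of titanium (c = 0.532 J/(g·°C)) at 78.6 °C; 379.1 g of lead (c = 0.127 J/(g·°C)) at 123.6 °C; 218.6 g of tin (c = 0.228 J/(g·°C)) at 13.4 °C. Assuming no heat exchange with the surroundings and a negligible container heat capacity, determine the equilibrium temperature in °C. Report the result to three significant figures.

T_f = 74.7 °C

Σ mᵢcᵢ(T − Tᵢ) = 0  ⇒  T = Σ mᵢcᵢTᵢ / Σ mᵢcᵢ
Σ mᵢcᵢ = 338.5×0.532 + 379.1×0.127 + 218.6×0.228 = 278.0685
Σ mᵢcᵢTᵢ = 180.082×78.6 + 48.1457×123.6 + 49.8408×13.4 = 20773
T = 20773 / 278.0685 = 74.70 °C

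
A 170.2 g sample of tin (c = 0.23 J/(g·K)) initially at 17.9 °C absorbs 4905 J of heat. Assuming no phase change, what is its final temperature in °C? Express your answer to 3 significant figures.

ΔT = q / (m c) = 4905 / (170.2 × 0.23) = 125.3 °C
T_f = 17.9 + 125.3 = 143.2 °C

T_f = 143 °C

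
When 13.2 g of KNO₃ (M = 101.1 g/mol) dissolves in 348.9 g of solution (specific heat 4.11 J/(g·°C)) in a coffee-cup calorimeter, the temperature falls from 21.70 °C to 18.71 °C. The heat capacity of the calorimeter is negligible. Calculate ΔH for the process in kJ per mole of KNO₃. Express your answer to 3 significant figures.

ΔH = 32.8 kJ/mol

|ΔT| = |18.71 − 21.70| = 2.99 °C
|q_surr| = (348.9 × 4.11) × 2.99 = 1433.979 × 2.99 = 4288 J
n(KNO₃) = 13.2 / 101.1 = 0.1306 mol
Temperature fell, so q_rxn = +|q_surr| = 4.288 kJ
ΔH = q_rxn / n = 32.83 kJ/mol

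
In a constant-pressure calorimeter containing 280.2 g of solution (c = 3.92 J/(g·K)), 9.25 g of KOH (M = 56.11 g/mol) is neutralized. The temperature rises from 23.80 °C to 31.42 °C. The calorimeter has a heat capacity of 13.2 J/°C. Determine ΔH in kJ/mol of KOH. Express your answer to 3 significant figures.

|ΔT| = |31.42 − 23.80| = 7.62 °C
|q_surr| = (280.2 × 3.92 + 13.2) × 7.62 = 1111.584 × 7.62 = 8470 J
n(KOH) = 9.25 / 56.11 = 0.1649 mol
Temperature rose, so q_rxn = −|q_surr| = -8.470 kJ
ΔH = q_rxn / n = -51.36 kJ/mol

ΔH = -51.4 kJ/mol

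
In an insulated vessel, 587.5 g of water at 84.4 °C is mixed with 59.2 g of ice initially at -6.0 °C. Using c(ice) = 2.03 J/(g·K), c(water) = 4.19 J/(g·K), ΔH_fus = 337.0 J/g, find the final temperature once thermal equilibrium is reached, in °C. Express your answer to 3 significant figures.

T_f = 69.0 °C

Heat to bring ice to 0 °C and melt it: q₁ = 59.2×2.03×6.0 + 59.2×337.0 = 20671 J
Heat the water can supply cooling to 0 °C: 587.5×4.19×84.4 = 207761 J > q₁, so all ice melts.
Energy balance: 587.5×4.19×(84.4 − T) = 20671 + 59.2×4.19×(T − 0)
2461.625(84.4 − T) = 20671 + 248.048 T
207761 − 20671 = 2709.673 T
T = 187090 / 2709.673 = 69.045 °C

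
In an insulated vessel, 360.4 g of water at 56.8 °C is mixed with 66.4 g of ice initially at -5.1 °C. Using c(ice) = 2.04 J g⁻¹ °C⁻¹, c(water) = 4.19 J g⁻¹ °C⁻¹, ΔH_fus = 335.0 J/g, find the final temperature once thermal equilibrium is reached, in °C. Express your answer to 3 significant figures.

T_f = 35.1 °C

Heat to bring ice to 0 °C and melt it: q₁ = 66.4×2.04×5.1 + 66.4×335.0 = 22935 J
Heat the water can supply cooling to 0 °C: 360.4×4.19×56.8 = 85772.3 J > q₁, so all ice melts.
Energy balance: 360.4×4.19×(56.8 − T) = 22935 + 66.4×4.19×(T − 0)
1510.076(56.8 − T) = 22935 + 278.216 T
85772.3 − 22935 = 1788.292 T
T = 62837.3 / 1788.292 = 35.14 °C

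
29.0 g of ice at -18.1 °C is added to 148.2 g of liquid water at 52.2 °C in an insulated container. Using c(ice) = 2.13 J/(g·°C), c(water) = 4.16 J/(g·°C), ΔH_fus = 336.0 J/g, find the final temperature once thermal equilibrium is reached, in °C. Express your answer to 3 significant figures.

Heat to bring ice to 0 °C and melt it: q₁ = 29.0×2.13×18.1 + 29.0×336.0 = 10862 J
Heat the water can supply cooling to 0 °C: 148.2×4.16×52.2 = 32181.9 J > q₁, so all ice melts.
Energy balance: 148.2×4.16×(52.2 − T) = 10862 + 29.0×4.16×(T − 0)
616.512(52.2 − T) = 10862 + 120.64 T
32181.9 − 10862 = 737.152 T
T = 21319.9 / 737.152 = 28.92 °C

T_f = 28.9 °C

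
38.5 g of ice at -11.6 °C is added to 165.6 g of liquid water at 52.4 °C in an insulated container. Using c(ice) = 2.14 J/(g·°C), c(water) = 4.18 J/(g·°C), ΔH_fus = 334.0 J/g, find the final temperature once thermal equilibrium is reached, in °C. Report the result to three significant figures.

Heat to bring ice to 0 °C and melt it: q₁ = 38.5×2.14×11.6 + 38.5×334.0 = 13815 J
Heat the water can supply cooling to 0 °C: 165.6×4.18×52.4 = 36271.7 J > q₁, so all ice melts.
Energy balance: 165.6×4.18×(52.4 − T) = 13815 + 38.5×4.18×(T − 0)
692.208(52.4 − T) = 13815 + 160.93 T
36271.7 − 13815 = 853.138 T
T = 22456.7 / 853.138 = 26.32 °C

T_f = 26.3 °C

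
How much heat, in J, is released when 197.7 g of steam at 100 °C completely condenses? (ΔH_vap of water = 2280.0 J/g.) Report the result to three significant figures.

q = 451000 J

q = m × ΔH_vap = 197.7 × 2280.0 = 450800 J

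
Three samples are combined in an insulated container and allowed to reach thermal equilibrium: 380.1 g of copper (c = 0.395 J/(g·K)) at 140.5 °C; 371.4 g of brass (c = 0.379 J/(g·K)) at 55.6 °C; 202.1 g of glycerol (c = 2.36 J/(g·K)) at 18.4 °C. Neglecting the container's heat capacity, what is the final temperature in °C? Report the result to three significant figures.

T_f = 49.1 °C

Σ mᵢcᵢ(T − Tᵢ) = 0  ⇒  T = Σ mᵢcᵢTᵢ / Σ mᵢcᵢ
Σ mᵢcᵢ = 380.1×0.395 + 371.4×0.379 + 202.1×2.36 = 767.8561
Σ mᵢcᵢTᵢ = 150.1395×140.5 + 140.7606×55.6 + 476.956×18.4 = 37697
T = 37697 / 767.8561 = 49.09 °C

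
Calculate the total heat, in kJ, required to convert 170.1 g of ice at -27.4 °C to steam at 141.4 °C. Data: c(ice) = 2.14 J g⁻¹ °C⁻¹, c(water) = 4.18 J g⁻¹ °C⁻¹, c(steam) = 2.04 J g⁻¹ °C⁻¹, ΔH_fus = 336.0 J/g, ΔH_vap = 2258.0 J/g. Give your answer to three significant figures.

q1 (heat ice -27.4→0.0 °C): 170.1 × 2.14 × 27.4 = 9974 J
q2 (melt at 0 °C): 170.1 × 336.0 = 57154 J
q3 (heat water 0.0→100.0 °C): 170.1 × 4.18 × 100.0 = 71102 J
q4 (vaporize at 100 °C): 170.1 × 2258.0 = 384086 J
q5 (heat steam 100.0→141.4 °C): 170.1 × 2.04 × 41.4 = 14366 J
Total: 9974 + 57154 + 71102 + 384086 + 14366 = 536682 J = 537 kJ

q = 537 kJ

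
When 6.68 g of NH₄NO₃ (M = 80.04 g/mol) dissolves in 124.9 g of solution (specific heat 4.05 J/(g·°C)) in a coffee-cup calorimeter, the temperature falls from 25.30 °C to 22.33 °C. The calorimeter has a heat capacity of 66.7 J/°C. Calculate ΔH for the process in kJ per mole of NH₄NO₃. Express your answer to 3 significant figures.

|ΔT| = |22.33 − 25.30| = 2.97 °C
|q_surr| = (124.9 × 4.05 + 66.7) × 2.97 = 572.545 × 2.97 = 1700 J
n(NH₄NO₃) = 6.68 / 80.04 = 0.08346 mol
Temperature fell, so q_rxn = +|q_surr| = 1.700 kJ
ΔH = q_rxn / n = 20.37 kJ/mol

ΔH = 20.4 kJ/mol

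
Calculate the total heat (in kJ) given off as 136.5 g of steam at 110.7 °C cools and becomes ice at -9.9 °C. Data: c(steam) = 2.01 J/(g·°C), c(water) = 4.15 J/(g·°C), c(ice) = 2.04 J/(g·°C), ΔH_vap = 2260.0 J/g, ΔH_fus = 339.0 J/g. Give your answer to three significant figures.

q = 417 kJ

q1 (cool steam 110.7→100 °C): 136.5 × 2.01 × 10.7 = 2936 J
q2 (condense at 100 °C): 136.5 × 2260.0 = 308490 J
q3 (cool water 100→0 °C): 136.5 × 4.15 × 100.0 = 56648 J
q4 (freeze at 0 °C): 136.5 × 339.0 = 46274 J
q5 (cool ice 0→-9.9 °C): 136.5 × 2.04 × 9.9 = 2757 J
Total: 2936 + 308490 + 56648 + 46274 + 2757 = 417105 J = 417 kJ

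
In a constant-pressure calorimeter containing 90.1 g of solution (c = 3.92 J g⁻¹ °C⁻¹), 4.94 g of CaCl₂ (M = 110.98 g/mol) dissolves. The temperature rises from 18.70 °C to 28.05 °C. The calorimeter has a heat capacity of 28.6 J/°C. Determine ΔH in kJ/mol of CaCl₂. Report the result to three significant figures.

ΔH = -80.2 kJ/mol

|ΔT| = |28.05 − 18.70| = 9.35 °C
|q_surr| = (90.1 × 3.92 + 28.6) × 9.35 = 381.792 × 9.35 = 3570 J
n(CaCl₂) = 4.94 / 110.98 = 0.04451 mol
Temperature rose, so q_rxn = −|q_surr| = -3.570 kJ
ΔH = q_rxn / n = -80.21 kJ/mol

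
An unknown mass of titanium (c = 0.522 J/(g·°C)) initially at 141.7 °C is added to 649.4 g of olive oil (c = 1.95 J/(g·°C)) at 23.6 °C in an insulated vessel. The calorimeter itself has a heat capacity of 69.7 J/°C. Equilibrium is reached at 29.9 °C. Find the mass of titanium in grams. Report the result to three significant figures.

q_gained = (649.4 × 1.95 + 69.7) × (29.9 − 23.6) = 8417 J
q_lost = m × 0.522 × (141.7 − 29.9) = 58.3596 m
m = 8417 / 58.3596 = 144 g

m = 144 g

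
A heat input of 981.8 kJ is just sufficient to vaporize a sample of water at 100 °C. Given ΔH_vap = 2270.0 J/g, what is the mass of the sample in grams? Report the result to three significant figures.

m = q / ΔH_vap = 981800 J / 2270.0 J/g = 433 g

m = 433 g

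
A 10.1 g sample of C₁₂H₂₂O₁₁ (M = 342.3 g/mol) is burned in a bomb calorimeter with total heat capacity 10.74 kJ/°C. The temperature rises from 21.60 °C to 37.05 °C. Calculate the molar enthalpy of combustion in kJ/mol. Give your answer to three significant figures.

ΔT = 37.05 − 21.60 = 15.45 °C
q_cal = C_cal × ΔT = 10.74 × 15.45 = 165.933 kJ
n = 10.1 / 342.3 = 0.02951 mol
q_rxn = −q_cal = -165.933 kJ
ΔH = -165.933 / 0.02951 = -5623 kJ/mol

ΔH = -5620 kJ/mol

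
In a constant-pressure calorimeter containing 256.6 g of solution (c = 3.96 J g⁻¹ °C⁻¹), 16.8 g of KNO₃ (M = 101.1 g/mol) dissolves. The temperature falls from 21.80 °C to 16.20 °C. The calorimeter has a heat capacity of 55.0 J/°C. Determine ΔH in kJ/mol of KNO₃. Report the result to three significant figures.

|ΔT| = |16.20 − 21.80| = 5.60 °C
|q_surr| = (256.6 × 3.96 + 55.0) × 5.60 = 1071.136 × 5.60 = 5998 J
n(KNO₃) = 16.8 / 101.1 = 0.1662 mol
Temperature fell, so q_rxn = +|q_surr| = 5.998 kJ
ΔH = q_rxn / n = 36.09 kJ/mol

ΔH = 36.1 kJ/mol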